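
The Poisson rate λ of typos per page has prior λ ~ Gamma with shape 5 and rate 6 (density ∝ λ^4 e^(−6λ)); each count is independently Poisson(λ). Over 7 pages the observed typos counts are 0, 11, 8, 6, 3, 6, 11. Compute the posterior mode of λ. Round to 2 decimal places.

Σxᵢ = 0+11+8+6+3+6+11 = 45, with n = 7.
Posterior ∝ λ^4e^(−6λ) · λ^45e^(−7λ) = λ^49e^(−13λ), i.e. Gamma(shape=50, rate=13).
The mode of a Gamma(a, b) with a ≥ 1 (shape–rate) is (a−1)/b = 49/13 ≈ 3.77.

λ̂_MAP = 3.77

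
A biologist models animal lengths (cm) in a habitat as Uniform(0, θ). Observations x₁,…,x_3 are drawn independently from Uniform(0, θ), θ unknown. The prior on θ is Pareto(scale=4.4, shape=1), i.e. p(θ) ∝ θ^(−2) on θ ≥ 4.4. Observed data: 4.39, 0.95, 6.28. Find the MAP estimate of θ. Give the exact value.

θ̂_MAP = 6.28

The Uniform(0, θ) likelihood is θ^(−n) for θ ≥ max(xᵢ), zero otherwise. Here max(xᵢ) = 6.28.
Posterior ∝ θ^(−2) · θ^(−3) = θ^(−5) on θ ≥ max(4.4, 6.28) = 6.28.
This density is strictly decreasing in θ, so the posterior mode lies at the lower boundary of the support.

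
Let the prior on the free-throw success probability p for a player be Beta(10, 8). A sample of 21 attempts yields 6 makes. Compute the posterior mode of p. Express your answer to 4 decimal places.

p̂_MAP = 0.4054

Prior: Beta(10, 8).
Data: 6 successes in 21 trials. The binomial likelihood contributes p^6(1−p)^15, so the posterior is Beta(10+6, 8+15) = Beta(16, 23).
For Beta(a, b) with a, b > 1 the mode is (a−1)/(a+b−2) = 15/37 ≈ 0.4054.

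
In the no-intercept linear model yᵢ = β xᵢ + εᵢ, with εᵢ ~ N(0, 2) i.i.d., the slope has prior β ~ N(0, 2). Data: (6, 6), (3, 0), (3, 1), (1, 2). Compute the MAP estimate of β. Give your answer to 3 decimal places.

log p(β | y) = −Σ(yᵢ − βxᵢ)²/(2·2) − β²/(2·2) + const.
Setting the derivative to zero: Σxᵢ(yᵢ − βxᵢ)/2 − β/2 = 0, so β = Σxᵢyᵢ / (Σxᵢ² + σ²/τ²).
Σxᵢyᵢ = 6·6 + 3·0 + 3·1 + 1·2 = 41; Σxᵢ² = 55; σ²/τ² = 1.
β̂_MAP = 41 / (55 + 1) = 41/56 ≈ 0.732.

β̂_MAP = 0.732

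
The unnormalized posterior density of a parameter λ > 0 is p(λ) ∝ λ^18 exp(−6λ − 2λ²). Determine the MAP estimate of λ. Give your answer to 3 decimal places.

ℓ'(λ) = 18/λ − 6 − 4λ. Setting this to zero and multiplying by λ: 4λ² + 6λ − 18 = 0.
λ = (−6 + √(6² + 4·4·18)) / (2·4) = (−6 + √324) / 8 = (−6 + 18)/8 = 3/2.
ℓ''(λ) = −18/λ² − 4 < 0, confirming a maximum.

λ̂_MAP = 1.500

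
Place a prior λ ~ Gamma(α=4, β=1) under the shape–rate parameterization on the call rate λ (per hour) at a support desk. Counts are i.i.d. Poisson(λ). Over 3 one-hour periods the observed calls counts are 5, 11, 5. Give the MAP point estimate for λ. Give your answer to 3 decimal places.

Σxᵢ = 5+11+5 = 21, with n = 3.
Posterior ∝ λ^3e^(−1λ) · λ^21e^(−3λ) = λ^24e^(−4λ), i.e. Gamma(shape=25, rate=4).
The mode of a Gamma(a, b) with a ≥ 1 (shape–rate) is (a−1)/b = 24/4 ≈ 6.000.

λ̂_MAP = 6.000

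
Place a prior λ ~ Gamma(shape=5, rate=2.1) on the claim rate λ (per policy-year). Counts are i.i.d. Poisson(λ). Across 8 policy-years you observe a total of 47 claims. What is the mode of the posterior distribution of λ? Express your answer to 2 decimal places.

Σxᵢ = 47, n = 8.
Posterior ∝ λ^4e^(−2.1λ) · λ^47e^(−8λ) = λ^51e^(−10.1λ), i.e. Gamma(shape=52, rate=10.1).
The mode of a Gamma(a, b) with a ≥ 1 (shape–rate) is (a−1)/b = 51/10.1 ≈ 5.05.

λ̂_MAP = 5.05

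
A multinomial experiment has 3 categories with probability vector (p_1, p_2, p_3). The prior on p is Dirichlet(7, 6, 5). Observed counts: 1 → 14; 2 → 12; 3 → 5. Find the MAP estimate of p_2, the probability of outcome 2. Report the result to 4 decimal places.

The posterior is Dirichlet(αᵢ + nᵢ) = Dirichlet(21, 18, 10).
For a Dirichlet(a₁,…,a_K) with all aᵢ > 1, the mode has j-th component (aⱼ − 1)/(Σaᵢ − K).
Here Σaᵢ = 49 and K = 3, so p_2 = (18 − 1)/(49 − 3) = 17/46 ≈ 0.3696.

MAP estimate: 0.3696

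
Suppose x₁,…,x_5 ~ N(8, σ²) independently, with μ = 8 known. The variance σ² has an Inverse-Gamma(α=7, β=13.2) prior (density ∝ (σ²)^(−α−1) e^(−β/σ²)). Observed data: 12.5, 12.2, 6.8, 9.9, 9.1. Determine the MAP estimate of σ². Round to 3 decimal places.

σ̂²_MAP = 3.360

Sum of squared deviations about the known mean: SS = (12.5−8)² + (12.2−8)² + (6.8−8)² + (9.9−8)² + (9.1−8)² = 44.15.
The Normal likelihood contributes (σ²)^(−n/2) exp(−SS/(2σ²)), so the posterior is Inverse-Gamma(α + n/2, β + SS/2) = Inverse-Gamma(9.5, 35.275).
The mode of Inverse-Gamma(a, b) is b/(a+1) = 35.275/10.5 ≈ 3.360.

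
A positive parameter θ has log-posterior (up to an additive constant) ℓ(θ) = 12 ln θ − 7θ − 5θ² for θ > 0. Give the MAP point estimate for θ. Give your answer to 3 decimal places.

ℓ'(θ) = 12/θ − 7 − 10θ. Setting this to zero and multiplying by θ: 10θ² + 7θ − 12 = 0.
θ = (−7 + √(7² + 4·10·12)) / (2·10) = (−7 + √529) / 20 = (−7 + 23)/20 = 4/5.
ℓ''(θ) = −12/θ² − 10 < 0, confirming a maximum.

θ̂_MAP = 0.800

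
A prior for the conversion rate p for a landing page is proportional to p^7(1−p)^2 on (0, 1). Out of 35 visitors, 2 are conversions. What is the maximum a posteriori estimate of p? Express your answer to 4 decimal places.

The prior density ∝ p^7(1−p)^2 is the kernel of Beta(8, 3).
Data: 2 successes in 35 trials. The binomial likelihood contributes p^2(1−p)^33, so the posterior is Beta(8+2, 3+33) = Beta(10, 36).
For Beta(a, b) with a, b > 1 the mode is (a−1)/(a+b−2) = 9/44 ≈ 0.2045.

p̂_MAP = 0.2045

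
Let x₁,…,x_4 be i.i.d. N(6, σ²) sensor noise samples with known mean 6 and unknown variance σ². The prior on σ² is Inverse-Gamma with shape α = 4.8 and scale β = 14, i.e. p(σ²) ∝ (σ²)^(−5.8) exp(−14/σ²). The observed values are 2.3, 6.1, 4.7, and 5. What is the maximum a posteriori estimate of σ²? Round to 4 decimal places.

Sum of squared deviations about the known mean: SS = (2.3−6)² + (6.1−6)² + (4.7−6)² + (5−6)² = 16.39.
The Normal likelihood contributes (σ²)^(−n/2) exp(−SS/(2σ²)), so the posterior is Inverse-Gamma(α + n/2, β + SS/2) = Inverse-Gamma(6.8, 22.195).
The mode of Inverse-Gamma(a, b) is b/(a+1) = 22.195/7.8 ≈ 2.8455.

σ̂²_MAP = 2.8455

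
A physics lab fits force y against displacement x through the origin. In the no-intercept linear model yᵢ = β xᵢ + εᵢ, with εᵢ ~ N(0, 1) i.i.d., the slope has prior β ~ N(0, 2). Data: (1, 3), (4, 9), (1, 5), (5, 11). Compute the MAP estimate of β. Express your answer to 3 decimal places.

β̂_MAP = 2.276

log p(β | y) = −Σ(yᵢ − βxᵢ)²/(2·1) − β²/(2·2) + const.
Setting the derivative to zero: Σxᵢ(yᵢ − βxᵢ)/1 − β/2 = 0, so β = Σxᵢyᵢ / (Σxᵢ² + σ²/τ²).
Σxᵢyᵢ = 1·3 + 4·9 + 1·5 + 5·11 = 99; Σxᵢ² = 43; σ²/τ² = 0.5.
β̂_MAP = 99 / (43 + 0.5) = 99/43.5 ≈ 2.276.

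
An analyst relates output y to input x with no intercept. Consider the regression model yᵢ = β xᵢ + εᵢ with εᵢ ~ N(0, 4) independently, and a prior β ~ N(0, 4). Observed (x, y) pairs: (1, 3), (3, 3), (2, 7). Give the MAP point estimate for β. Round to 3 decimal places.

log p(β | y) = −Σ(yᵢ − βxᵢ)²/(2·4) − β²/(2·4) + const.
Setting the derivative to zero: Σxᵢ(yᵢ − βxᵢ)/4 − β/4 = 0, so β = Σxᵢyᵢ / (Σxᵢ² + σ²/τ²).
Σxᵢyᵢ = 1·3 + 3·3 + 2·7 = 26; Σxᵢ² = 14; σ²/τ² = 1.
β̂_MAP = 26 / (14 + 1) = 26/15 ≈ 1.733.

β̂_MAP = 1.733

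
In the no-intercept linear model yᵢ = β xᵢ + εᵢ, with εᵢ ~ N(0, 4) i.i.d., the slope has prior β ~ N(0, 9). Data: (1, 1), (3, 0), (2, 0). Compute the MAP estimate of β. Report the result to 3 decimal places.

β̂_MAP = 0.069

log p(β | y) = −Σ(yᵢ − βxᵢ)²/(2·4) − β²/(2·9) + const.
Setting the derivative to zero: Σxᵢ(yᵢ − βxᵢ)/4 − β/9 = 0, so β = Σxᵢyᵢ / (Σxᵢ² + σ²/τ²).
Σxᵢyᵢ = 1·1 + 3·0 + 2·0 = 1; Σxᵢ² = 14; σ²/τ² = 4/9.
β̂_MAP = 1 / (14 + 4/9) = 1/(130/9) = 9/130 ≈ 0.069.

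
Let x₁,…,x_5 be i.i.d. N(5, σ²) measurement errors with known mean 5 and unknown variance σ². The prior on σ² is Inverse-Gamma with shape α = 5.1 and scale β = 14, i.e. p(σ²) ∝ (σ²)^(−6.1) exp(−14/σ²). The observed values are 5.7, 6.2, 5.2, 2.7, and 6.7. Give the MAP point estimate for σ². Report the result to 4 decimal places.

Sum of squared deviations about the known mean: SS = (5.7−5)² + (6.2−5)² + (5.2−5)² + (2.7−5)² + (6.7−5)² = 10.15.
The Normal likelihood contributes (σ²)^(−n/2) exp(−SS/(2σ²)), so the posterior is Inverse-Gamma(α + n/2, β + SS/2) = Inverse-Gamma(7.6, 19.075).
The mode of Inverse-Gamma(a, b) is b/(a+1) = 19.075/8.6 ≈ 2.2180.

σ̂²_MAP = 2.2180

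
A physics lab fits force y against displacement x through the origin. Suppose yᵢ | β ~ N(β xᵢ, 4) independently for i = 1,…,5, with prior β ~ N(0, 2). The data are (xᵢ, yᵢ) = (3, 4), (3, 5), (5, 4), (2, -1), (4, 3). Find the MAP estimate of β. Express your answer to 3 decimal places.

β̂_MAP = 0.877

log p(β | y) = −Σ(yᵢ − βxᵢ)²/(2·4) − β²/(2·2) + const.
Setting the derivative to zero: Σxᵢ(yᵢ − βxᵢ)/4 − β/2 = 0, so β = Σxᵢyᵢ / (Σxᵢ² + σ²/τ²).
Σxᵢyᵢ = 3·4 + 3·5 + 5·4 + 2·(-1) + 4·3 = 57; Σxᵢ² = 63; σ²/τ² = 2.
β̂_MAP = 57 / (63 + 2) = 57/65 ≈ 0.877.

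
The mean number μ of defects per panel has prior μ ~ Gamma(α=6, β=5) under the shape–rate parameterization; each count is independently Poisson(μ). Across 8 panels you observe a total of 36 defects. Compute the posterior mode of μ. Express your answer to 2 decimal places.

Σxᵢ = 36, n = 8.
Posterior ∝ μ^5e^(−5μ) · μ^36e^(−8μ) = μ^41e^(−13μ), i.e. Gamma(shape=42, rate=13).
The mode of a Gamma(a, b) with a ≥ 1 (shape–rate) is (a−1)/b = 41/13 ≈ 3.15.

μ̂_MAP = 3.15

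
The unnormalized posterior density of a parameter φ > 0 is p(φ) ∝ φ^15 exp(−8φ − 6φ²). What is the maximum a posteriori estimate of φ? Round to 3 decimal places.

φ̂_MAP = 0.833

ℓ'(φ) = 15/φ − 8 − 12φ. Setting this to zero and multiplying by φ: 12φ² + 8φ − 15 = 0.
φ = (−8 + √(8² + 4·12·15)) / (2·12) = (−8 + √784) / 24 = (−8 + 28)/24 = 5/6.
ℓ''(φ) = −15/φ² − 12 < 0, confirming a maximum.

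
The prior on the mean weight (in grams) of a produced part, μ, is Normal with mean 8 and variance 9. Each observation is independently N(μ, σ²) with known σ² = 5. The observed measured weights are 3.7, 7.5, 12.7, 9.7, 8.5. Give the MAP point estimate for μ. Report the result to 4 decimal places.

n = 5; x̄ = (3.7 + 7.5 + 12.7 + 9.7 + 8.5)/5 = 42.1/5 = 8.42.
For a Normal prior and Normal likelihood with known variance, the posterior is Normal; its mode equals its mean, the precision-weighted average.
Prior precision 1/σ₀² = 1/9; data precision n/σ² = 5/5 = 1.
μ̂ = ((1/9)·8 + 1·8.42) / (1/9 + 1) = (4189/450)/(10/9) = 8.3780.

μ̂_MAP = 8.3780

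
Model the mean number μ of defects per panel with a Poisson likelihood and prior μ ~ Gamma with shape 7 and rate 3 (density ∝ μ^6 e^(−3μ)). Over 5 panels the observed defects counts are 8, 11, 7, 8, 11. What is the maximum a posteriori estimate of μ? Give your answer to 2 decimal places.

Σxᵢ = 8+11+7+8+11 = 45, with n = 5.
Posterior ∝ μ^6e^(−3μ) · μ^45e^(−5μ) = μ^51e^(−8μ), i.e. Gamma(shape=52, rate=8).
The mode of a Gamma(a, b) with a ≥ 1 (shape–rate) is (a−1)/b = 51/8 ≈ 6.38.

μ̂_MAP = 6.38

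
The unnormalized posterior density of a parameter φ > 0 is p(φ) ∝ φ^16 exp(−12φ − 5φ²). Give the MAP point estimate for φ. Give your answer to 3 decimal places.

φ̂_MAP = 0.800

ℓ'(φ) = 16/φ − 12 − 10φ. Setting this to zero and multiplying by φ: 10φ² + 12φ − 16 = 0.
φ = (−12 + √(12² + 4·10·16)) / (2·10) = (−12 + √784) / 20 = (−12 + 28)/20 = 4/5.
ℓ''(φ) = −16/φ² − 10 < 0, confirming a maximum.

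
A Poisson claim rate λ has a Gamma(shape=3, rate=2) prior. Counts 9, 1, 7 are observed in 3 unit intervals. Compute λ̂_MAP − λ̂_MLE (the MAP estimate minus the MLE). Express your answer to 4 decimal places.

MAP − MLE = -1.8667

Σxᵢ = 17. Posterior is Gamma(20, 5); MAP = (20−1)/5 = 19/5 ≈ 3.80000.
MLE = x̄ = 17/3 ≈ 5.66667.
Difference = 19/5 − 17/3 = -28/15 ≈ -1.8667.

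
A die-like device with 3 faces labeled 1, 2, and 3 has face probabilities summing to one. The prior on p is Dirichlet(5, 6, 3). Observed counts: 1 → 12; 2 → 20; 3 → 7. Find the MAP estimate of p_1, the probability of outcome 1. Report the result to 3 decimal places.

The posterior is Dirichlet(αᵢ + nᵢ) = Dirichlet(17, 26, 10).
For a Dirichlet(a₁,…,a_K) with all aᵢ > 1, the mode has j-th component (aⱼ − 1)/(Σaᵢ − K).
Here Σaᵢ = 53 and K = 3, so p_1 = (17 − 1)/(53 − 3) = 16/50 ≈ 0.320.

MAP estimate: 0.320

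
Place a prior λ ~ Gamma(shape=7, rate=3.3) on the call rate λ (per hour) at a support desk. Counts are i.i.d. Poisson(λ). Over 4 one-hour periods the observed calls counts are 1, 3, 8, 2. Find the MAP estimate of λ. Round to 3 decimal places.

λ̂_MAP = 2.740

Σxᵢ = 1+3+8+2 = 14, with n = 4.
Posterior ∝ λ^6e^(−3.3λ) · λ^14e^(−4λ) = λ^20e^(−7.3λ), i.e. Gamma(shape=21, rate=7.3).
The mode of a Gamma(a, b) with a ≥ 1 (shape–rate) is (a−1)/b = 20/7.3 ≈ 2.740.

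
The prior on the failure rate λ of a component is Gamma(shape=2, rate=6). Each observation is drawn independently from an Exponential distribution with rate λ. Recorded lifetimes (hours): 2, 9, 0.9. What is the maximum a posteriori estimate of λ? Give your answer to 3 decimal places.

The Exponential(rate=λ) likelihood is ∝ λ^n e^(−λΣtᵢ). Here n = 3 and Σtᵢ = 2 + 9 + 0.9 = 11.9.
Posterior ∝ λe^(−6λ) · λ^3e^(−11.9λ) = λ^4e^(−17.9λ), i.e. Gamma(5, 17.9).
Mode = (a−1)/b = 4/17.9 ≈ 0.223.

λ̂_MAP = 0.223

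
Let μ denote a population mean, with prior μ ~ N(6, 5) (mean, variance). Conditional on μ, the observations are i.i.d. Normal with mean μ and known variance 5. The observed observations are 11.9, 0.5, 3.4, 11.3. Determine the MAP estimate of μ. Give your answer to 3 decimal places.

n = 4; x̄ = (11.9 + 0.5 + 3.4 + 11.3)/4 = 27.1/4 = 6.775.
For a Normal prior and Normal likelihood with known variance, the posterior is Normal; its mode equals its mean, the precision-weighted average.
Prior precision 1/σ₀² = 1/5 = 0.2; data precision n/σ² = 4/5 = 0.8.
μ̂ = (0.2·6 + 0.8·6.775) / (0.2 + 0.8) = 6.62/1 = 6.620.

μ̂_MAP = 6.620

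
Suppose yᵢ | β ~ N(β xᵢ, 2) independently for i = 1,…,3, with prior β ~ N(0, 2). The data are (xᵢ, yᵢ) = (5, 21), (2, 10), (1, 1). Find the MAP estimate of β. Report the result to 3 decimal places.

log p(β | y) = −Σ(yᵢ − βxᵢ)²/(2·2) − β²/(2·2) + const.
Setting the derivative to zero: Σxᵢ(yᵢ − βxᵢ)/2 − β/2 = 0, so β = Σxᵢyᵢ / (Σxᵢ² + σ²/τ²).
Σxᵢyᵢ = 5·21 + 2·10 + 1·1 = 126; Σxᵢ² = 30; σ²/τ² = 1.
β̂_MAP = 126 / (30 + 1) = 126/31 ≈ 4.065.

β̂_MAP = 4.065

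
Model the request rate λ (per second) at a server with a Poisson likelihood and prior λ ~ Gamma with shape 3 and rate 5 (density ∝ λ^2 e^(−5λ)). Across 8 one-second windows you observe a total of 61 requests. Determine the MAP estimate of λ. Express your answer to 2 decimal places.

Σxᵢ = 61, n = 8.
Posterior ∝ λ^2e^(−5λ) · λ^61e^(−8λ) = λ^63e^(−13λ), i.e. Gamma(shape=64, rate=13).
The mode of a Gamma(a, b) with a ≥ 1 (shape–rate) is (a−1)/b = 63/13 ≈ 4.85.

λ̂_MAP = 4.85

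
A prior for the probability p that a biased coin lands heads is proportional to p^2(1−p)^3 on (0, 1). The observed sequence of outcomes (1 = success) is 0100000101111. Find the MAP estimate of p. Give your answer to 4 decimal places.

p̂_MAP = 0.4444

The prior density ∝ p^2(1−p)^3 is the kernel of Beta(3, 4).
Data: 6 successes in 13 trials (from the sequence). The binomial likelihood contributes p^6(1−p)^7, so the posterior is Beta(3+6, 4+7) = Beta(9, 11).
For Beta(a, b) with a, b > 1 the mode is (a−1)/(a+b−2) = 8/18 ≈ 0.4444.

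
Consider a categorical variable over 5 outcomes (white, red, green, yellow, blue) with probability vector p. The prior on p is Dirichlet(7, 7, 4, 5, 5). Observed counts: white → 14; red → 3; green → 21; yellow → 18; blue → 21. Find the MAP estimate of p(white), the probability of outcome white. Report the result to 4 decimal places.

The posterior is Dirichlet(αᵢ + nᵢ) = Dirichlet(21, 10, 25, 23, 26).
For a Dirichlet(a₁,…,a_K) with all aᵢ > 1, the mode has j-th component (aⱼ − 1)/(Σaᵢ − K).
Here Σaᵢ = 105 and K = 5, so p(white) = (21 − 1)/(105 − 5) = 20/100 ≈ 0.2000.

MAP estimate of p(white) = 0.2000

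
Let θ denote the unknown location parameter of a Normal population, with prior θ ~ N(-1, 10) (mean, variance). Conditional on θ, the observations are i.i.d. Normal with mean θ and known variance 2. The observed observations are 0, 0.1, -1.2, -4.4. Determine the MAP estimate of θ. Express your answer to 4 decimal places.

θ̂_MAP = -1.3571

n = 4; x̄ = (0 + 0.1 + (-1.2) + (-4.4))/4 = -5.5/4 = -1.375.
For a Normal prior and Normal likelihood with known variance, the posterior is Normal; its mode equals its mean, the precision-weighted average.
Prior precision 1/σ₀² = 1/10 = 0.1; data precision n/σ² = 4/2 = 2.
θ̂ = (0.1·(-1) + 2·(-1.375)) / (0.1 + 2) = (-2.85)/2.1 = -19/14 ≈ -1.3571.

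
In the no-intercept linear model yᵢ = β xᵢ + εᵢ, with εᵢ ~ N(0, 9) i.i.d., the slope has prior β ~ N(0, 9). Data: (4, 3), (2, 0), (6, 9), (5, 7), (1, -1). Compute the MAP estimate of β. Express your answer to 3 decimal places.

log p(β | y) = −Σ(yᵢ − βxᵢ)²/(2·9) − β²/(2·9) + const.
Setting the derivative to zero: Σxᵢ(yᵢ − βxᵢ)/9 − β/9 = 0, so β = Σxᵢyᵢ / (Σxᵢ² + σ²/τ²).
Σxᵢyᵢ = 4·3 + 2·0 + 6·9 + 5·7 + 1·(-1) = 100; Σxᵢ² = 82; σ²/τ² = 1.
β̂_MAP = 100 / (82 + 1) = 100/83 ≈ 1.205.

β̂_MAP = 1.205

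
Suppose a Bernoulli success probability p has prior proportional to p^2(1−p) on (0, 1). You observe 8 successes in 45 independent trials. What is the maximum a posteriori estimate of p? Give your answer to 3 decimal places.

p̂_MAP = 0.208

The prior density ∝ p^2(1−p)^1 is the kernel of Beta(3, 2).
Data: 8 successes in 45 trials. The binomial likelihood contributes p^8(1−p)^37, so the posterior is Beta(3+8, 2+37) = Beta(11, 39).
For Beta(a, b) with a, b > 1 the mode is (a−1)/(a+b−2) = 10/48 ≈ 0.208.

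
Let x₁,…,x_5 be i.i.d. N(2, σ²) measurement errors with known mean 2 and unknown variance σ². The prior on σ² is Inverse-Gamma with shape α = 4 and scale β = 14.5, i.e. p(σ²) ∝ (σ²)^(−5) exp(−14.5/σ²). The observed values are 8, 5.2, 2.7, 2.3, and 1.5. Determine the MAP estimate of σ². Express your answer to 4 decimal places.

Sum of squared deviations about the known mean: SS = (8−2)² + (5.2−2)² + (2.7−2)² + (2.3−2)² + (1.5−2)² = 47.07.
The Normal likelihood contributes (σ²)^(−n/2) exp(−SS/(2σ²)), so the posterior is Inverse-Gamma(α + n/2, β + SS/2) = Inverse-Gamma(6.5, 38.035).
The mode of Inverse-Gamma(a, b) is b/(a+1) = 38.035/7.5 ≈ 5.0713.

σ̂²_MAP = 5.0713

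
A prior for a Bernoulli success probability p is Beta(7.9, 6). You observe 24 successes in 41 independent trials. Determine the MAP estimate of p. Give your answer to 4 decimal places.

Prior: Beta(7.9, 6).
Data: 24 successes in 41 trials. The binomial likelihood contributes p^24(1−p)^17, so the posterior is Beta(7.9+24, 6+17) = Beta(31.9, 23).
For Beta(a, b) with a, b > 1 the mode is (a−1)/(a+b−2) = 30.9/52.9 ≈ 0.5841.

p̂_MAP = 0.5841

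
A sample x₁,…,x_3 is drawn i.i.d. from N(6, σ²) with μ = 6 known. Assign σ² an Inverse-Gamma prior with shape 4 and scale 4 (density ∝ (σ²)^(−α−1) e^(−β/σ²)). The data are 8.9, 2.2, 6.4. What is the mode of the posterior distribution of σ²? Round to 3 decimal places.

Sum of squared deviations about the known mean: SS = (8.9−6)² + (2.2−6)² + (6.4−6)² = 23.01.
The Normal likelihood contributes (σ²)^(−n/2) exp(−SS/(2σ²)), so the posterior is Inverse-Gamma(α + n/2, β + SS/2) = Inverse-Gamma(5.5, 15.505).
The mode of Inverse-Gamma(a, b) is b/(a+1) = 15.505/6.5 ≈ 2.385.

σ̂²_MAP = 2.385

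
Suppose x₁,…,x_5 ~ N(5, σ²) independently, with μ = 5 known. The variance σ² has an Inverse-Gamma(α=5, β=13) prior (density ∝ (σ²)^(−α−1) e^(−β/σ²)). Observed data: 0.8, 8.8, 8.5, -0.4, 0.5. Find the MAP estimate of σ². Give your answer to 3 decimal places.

σ̂²_MAP = 7.044

Sum of squared deviations about the known mean: SS = (0.8−5)² + (8.8−5)² + (8.5−5)² + (-0.4−5)² + (0.5−5)² = 93.74.
The Normal likelihood contributes (σ²)^(−n/2) exp(−SS/(2σ²)), so the posterior is Inverse-Gamma(α + n/2, β + SS/2) = Inverse-Gamma(7.5, 59.87).
The mode of Inverse-Gamma(a, b) is b/(a+1) = 59.87/8.5 ≈ 7.044.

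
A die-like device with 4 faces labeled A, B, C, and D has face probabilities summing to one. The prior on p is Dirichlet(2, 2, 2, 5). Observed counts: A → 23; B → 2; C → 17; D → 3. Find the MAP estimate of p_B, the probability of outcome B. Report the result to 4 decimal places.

MAP estimate of p_B = 0.0577

The posterior is Dirichlet(αᵢ + nᵢ) = Dirichlet(25, 4, 19, 8).
For a Dirichlet(a₁,…,a_K) with all aᵢ > 1, the mode has j-th component (aⱼ − 1)/(Σaᵢ − K).
Here Σaᵢ = 56 and K = 4, so p_B = (4 − 1)/(56 − 4) = 3/52 ≈ 0.0577.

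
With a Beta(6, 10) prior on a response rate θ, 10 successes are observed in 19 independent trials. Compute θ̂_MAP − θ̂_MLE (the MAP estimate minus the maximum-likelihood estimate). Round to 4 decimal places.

Posterior is Beta(16, 19); MAP = (16−1)/(35−2) = 15/33 ≈ 0.45455.
MLE ignores the prior: θ̂_MLE = k/n = 10/19 ≈ 0.52632.
Difference = 15/33 − 10/19 = -15/209 ≈ -0.0718.

MAP − MLE = -0.0718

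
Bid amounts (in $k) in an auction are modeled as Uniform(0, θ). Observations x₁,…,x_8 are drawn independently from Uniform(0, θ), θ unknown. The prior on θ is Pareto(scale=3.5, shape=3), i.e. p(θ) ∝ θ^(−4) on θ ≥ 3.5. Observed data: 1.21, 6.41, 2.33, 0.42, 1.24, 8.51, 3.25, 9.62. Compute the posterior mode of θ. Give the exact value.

The Uniform(0, θ) likelihood is θ^(−n) for θ ≥ max(xᵢ), zero otherwise. Here max(xᵢ) = 9.62.
Posterior ∝ θ^(−4) · θ^(−8) = θ^(−12) on θ ≥ max(3.5, 9.62) = 9.62.
This density is strictly decreasing in θ, so the posterior mode lies at the lower boundary of the support.

θ̂_MAP = 9.62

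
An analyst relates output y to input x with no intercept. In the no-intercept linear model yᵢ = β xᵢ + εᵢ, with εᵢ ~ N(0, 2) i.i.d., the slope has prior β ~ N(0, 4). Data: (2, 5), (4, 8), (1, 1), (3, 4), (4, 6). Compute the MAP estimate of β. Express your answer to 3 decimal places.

log p(β | y) = −Σ(yᵢ − βxᵢ)²/(2·2) − β²/(2·4) + const.
Setting the derivative to zero: Σxᵢ(yᵢ − βxᵢ)/2 − β/4 = 0, so β = Σxᵢyᵢ / (Σxᵢ² + σ²/τ²).
Σxᵢyᵢ = 2·5 + 4·8 + 1·1 + 3·4 + 4·6 = 79; Σxᵢ² = 46; σ²/τ² = 0.5.
β̂_MAP = 79 / (46 + 0.5) = 79/46.5 ≈ 1.699.

β̂_MAP = 1.699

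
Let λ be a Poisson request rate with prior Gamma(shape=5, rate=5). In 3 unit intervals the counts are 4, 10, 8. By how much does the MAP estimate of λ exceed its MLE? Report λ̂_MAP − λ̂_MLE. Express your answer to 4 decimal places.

MAP − MLE = -4.0833

Σxᵢ = 22. Posterior is Gamma(27, 8); MAP = (27−1)/8 = 26/8 ≈ 3.25000.
MLE = x̄ = 22/3 ≈ 7.33333.
Difference = 26/8 − 22/3 = -49/12 ≈ -4.0833.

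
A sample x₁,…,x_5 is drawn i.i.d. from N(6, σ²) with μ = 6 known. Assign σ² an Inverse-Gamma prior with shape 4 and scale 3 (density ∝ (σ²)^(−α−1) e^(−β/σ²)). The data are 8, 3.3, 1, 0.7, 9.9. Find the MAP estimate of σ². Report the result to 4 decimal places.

σ̂²_MAP = 5.7060

Sum of squared deviations about the known mean: SS = (8−6)² + (3.3−6)² + (1−6)² + (0.7−6)² + (9.9−6)² = 79.59.
The Normal likelihood contributes (σ²)^(−n/2) exp(−SS/(2σ²)), so the posterior is Inverse-Gamma(α + n/2, β + SS/2) = Inverse-Gamma(6.5, 42.795).
The mode of Inverse-Gamma(a, b) is b/(a+1) = 42.795/7.5 ≈ 5.7060.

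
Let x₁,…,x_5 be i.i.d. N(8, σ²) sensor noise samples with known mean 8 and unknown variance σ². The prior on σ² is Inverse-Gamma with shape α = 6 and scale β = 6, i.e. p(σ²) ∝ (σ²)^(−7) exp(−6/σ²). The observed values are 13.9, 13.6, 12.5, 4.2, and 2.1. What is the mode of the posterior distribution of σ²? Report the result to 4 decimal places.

Sum of squared deviations about the known mean: SS = (13.9−8)² + (13.6−8)² + (12.5−8)² + (4.2−8)² + (2.1−8)² = 135.67.
The Normal likelihood contributes (σ²)^(−n/2) exp(−SS/(2σ²)), so the posterior is Inverse-Gamma(α + n/2, β + SS/2) = Inverse-Gamma(8.5, 73.835).
The mode of Inverse-Gamma(a, b) is b/(a+1) = 73.835/9.5 ≈ 7.7721.

σ̂²_MAP = 7.7721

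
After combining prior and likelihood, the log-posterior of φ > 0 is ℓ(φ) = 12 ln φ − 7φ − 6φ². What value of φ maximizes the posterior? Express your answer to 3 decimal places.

φ̂_MAP = 0.750

ℓ'(φ) = 12/φ − 7 − 12φ. Setting this to zero and multiplying by φ: 12φ² + 7φ − 12 = 0.
φ = (−7 + √(7² + 4·12·12)) / (2·12) = (−7 + √625) / 24 = (−7 + 25)/24 = 3/4.
ℓ''(φ) = −12/φ² − 12 < 0, confirming a maximum.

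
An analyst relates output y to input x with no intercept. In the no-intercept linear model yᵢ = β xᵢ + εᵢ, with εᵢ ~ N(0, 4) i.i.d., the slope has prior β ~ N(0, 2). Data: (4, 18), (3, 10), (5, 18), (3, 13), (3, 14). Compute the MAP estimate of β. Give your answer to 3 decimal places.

β̂_MAP = 3.900

log p(β | y) = −Σ(yᵢ − βxᵢ)²/(2·4) − β²/(2·2) + const.
Setting the derivative to zero: Σxᵢ(yᵢ − βxᵢ)/4 − β/2 = 0, so β = Σxᵢyᵢ / (Σxᵢ² + σ²/τ²).
Σxᵢyᵢ = 4·18 + 3·10 + 5·18 + 3·13 + 3·14 = 273; Σxᵢ² = 68; σ²/τ² = 2.
β̂_MAP = 273 / (68 + 2) = 273/70 ≈ 3.900.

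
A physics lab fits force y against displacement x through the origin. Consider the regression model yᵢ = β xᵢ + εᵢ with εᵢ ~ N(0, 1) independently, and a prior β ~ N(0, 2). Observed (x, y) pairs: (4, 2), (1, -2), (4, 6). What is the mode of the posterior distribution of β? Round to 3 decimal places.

log p(β | y) = −Σ(yᵢ − βxᵢ)²/(2·1) − β²/(2·2) + const.
Setting the derivative to zero: Σxᵢ(yᵢ − βxᵢ)/1 − β/2 = 0, so β = Σxᵢyᵢ / (Σxᵢ² + σ²/τ²).
Σxᵢyᵢ = 4·2 + 1·(-2) + 4·6 = 30; Σxᵢ² = 33; σ²/τ² = 0.5.
β̂_MAP = 30 / (33 + 0.5) = 30/33.5 ≈ 0.896.

β̂_MAP = 0.896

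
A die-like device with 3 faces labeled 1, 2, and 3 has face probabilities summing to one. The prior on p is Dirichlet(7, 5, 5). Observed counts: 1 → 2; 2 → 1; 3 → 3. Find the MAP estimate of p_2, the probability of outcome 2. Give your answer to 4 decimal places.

The posterior is Dirichlet(αᵢ + nᵢ) = Dirichlet(9, 6, 8).
For a Dirichlet(a₁,…,a_K) with all aᵢ > 1, the mode has j-th component (aⱼ − 1)/(Σaᵢ − K).
Here Σaᵢ = 23 and K = 3, so p_2 = (6 − 1)/(23 − 3) = 5/20 ≈ 0.2500.

MAP estimate: 0.2500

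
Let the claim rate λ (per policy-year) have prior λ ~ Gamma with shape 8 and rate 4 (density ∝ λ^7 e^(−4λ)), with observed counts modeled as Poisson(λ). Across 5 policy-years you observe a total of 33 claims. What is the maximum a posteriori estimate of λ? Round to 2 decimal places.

λ̂_MAP = 4.44

Σxᵢ = 33, n = 5.
Posterior ∝ λ^7e^(−4λ) · λ^33e^(−5λ) = λ^40e^(−9λ), i.e. Gamma(shape=41, rate=9).
The mode of a Gamma(a, b) with a ≥ 1 (shape–rate) is (a−1)/b = 40/9 ≈ 4.44.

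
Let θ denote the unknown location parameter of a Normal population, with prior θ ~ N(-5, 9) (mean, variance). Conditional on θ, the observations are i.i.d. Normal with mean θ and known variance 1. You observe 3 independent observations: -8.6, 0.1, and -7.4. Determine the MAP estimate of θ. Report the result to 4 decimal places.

n = 3; x̄ = ((-8.6) + 0.1 + (-7.4))/3 = -15.9/3 = -5.3.
For a Normal prior and Normal likelihood with known variance, the posterior is Normal; its mode equals its mean, the precision-weighted average.
Prior precision 1/σ₀² = 1/9; data precision n/σ² = 3/1 = 3.
θ̂ = ((1/9)·(-5) + 3·(-5.3)) / (1/9 + 3) = (-1481/90)/(28/9) = -1481/280 ≈ -5.2893.

θ̂_MAP = -5.2893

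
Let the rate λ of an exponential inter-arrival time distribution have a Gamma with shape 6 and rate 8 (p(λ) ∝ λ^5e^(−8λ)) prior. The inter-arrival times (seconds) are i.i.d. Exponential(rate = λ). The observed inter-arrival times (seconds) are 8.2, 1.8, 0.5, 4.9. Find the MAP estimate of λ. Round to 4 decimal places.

The Exponential(rate=λ) likelihood is ∝ λ^n e^(−λΣtᵢ). Here n = 4 and Σtᵢ = 8.2 + 1.8 + 0.5 + 4.9 = 15.4.
Posterior ∝ λ^5e^(−8λ) · λ^4e^(−15.4λ) = λ^9e^(−23.4λ), i.e. Gamma(10, 23.4).
Mode = (a−1)/b = 9/23.4 ≈ 0.3846.

λ̂_MAP = 0.3846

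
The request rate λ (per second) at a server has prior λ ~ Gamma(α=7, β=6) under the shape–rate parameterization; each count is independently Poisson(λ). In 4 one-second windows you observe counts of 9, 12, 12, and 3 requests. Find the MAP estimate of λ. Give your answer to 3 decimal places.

λ̂_MAP = 4.200

Σxᵢ = 9+12+12+3 = 36, with n = 4.
Posterior ∝ λ^6e^(−6λ) · λ^36e^(−4λ) = λ^42e^(−10λ), i.e. Gamma(shape=43, rate=10).
The mode of a Gamma(a, b) with a ≥ 1 (shape–rate) is (a−1)/b = 42/10 ≈ 4.200.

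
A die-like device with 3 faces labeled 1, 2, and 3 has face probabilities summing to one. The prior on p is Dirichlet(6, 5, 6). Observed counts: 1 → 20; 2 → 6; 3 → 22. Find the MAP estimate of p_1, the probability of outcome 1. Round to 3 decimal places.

The posterior is Dirichlet(αᵢ + nᵢ) = Dirichlet(26, 11, 28).
For a Dirichlet(a₁,…,a_K) with all aᵢ > 1, the mode has j-th component (aⱼ − 1)/(Σaᵢ − K).
Here Σaᵢ = 65 and K = 3, so p_1 = (26 − 1)/(65 − 3) = 25/62 ≈ 0.403.

MAP estimate: 0.403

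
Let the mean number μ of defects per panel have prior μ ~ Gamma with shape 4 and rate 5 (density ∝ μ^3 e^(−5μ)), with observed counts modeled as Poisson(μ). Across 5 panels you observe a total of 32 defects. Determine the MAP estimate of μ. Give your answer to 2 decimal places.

Σxᵢ = 32, n = 5.
Posterior ∝ μ^3e^(−5μ) · μ^32e^(−5μ) = μ^35e^(−10μ), i.e. Gamma(shape=36, rate=10).
The mode of a Gamma(a, b) with a ≥ 1 (shape–rate) is (a−1)/b = 35/10 ≈ 3.50.

μ̂_MAP = 3.50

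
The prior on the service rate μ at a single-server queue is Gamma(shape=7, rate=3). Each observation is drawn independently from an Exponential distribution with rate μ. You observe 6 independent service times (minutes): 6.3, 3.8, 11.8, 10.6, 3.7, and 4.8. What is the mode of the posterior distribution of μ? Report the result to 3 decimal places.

μ̂_MAP = 0.273

The Exponential(rate=μ) likelihood is ∝ μ^n e^(−μΣtᵢ). Here n = 6 and Σtᵢ = 6.3 + 3.8 + 11.8 + 10.6 + 3.7 + 4.8 = 41.
Posterior ∝ μ^6e^(−3μ) · μ^6e^(−41μ) = μ^12e^(−44μ), i.e. Gamma(13, 44).
Mode = (a−1)/b = 12/44 ≈ 0.273.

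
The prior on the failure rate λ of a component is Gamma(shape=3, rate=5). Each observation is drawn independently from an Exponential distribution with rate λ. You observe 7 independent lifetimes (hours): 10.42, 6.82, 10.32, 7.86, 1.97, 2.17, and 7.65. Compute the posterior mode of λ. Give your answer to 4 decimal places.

The Exponential(rate=λ) likelihood is ∝ λ^n e^(−λΣtᵢ). Here n = 7 and Σtᵢ = 10.42 + 6.82 + 10.32 + 7.86 + 1.97 + 2.17 + 7.65 = 47.21.
Posterior ∝ λ^2e^(−5λ) · λ^7e^(−47.21λ) = λ^9e^(−52.21λ), i.e. Gamma(10, 52.21).
Mode = (a−1)/b = 9/52.21 ≈ 0.1724.

λ̂_MAP = 0.1724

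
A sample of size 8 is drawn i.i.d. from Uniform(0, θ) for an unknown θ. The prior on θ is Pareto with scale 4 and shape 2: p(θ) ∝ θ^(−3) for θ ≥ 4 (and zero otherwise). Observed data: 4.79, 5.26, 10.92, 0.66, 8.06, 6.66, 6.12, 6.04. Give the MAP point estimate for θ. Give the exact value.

The Uniform(0, θ) likelihood is θ^(−n) for θ ≥ max(xᵢ), zero otherwise. Here max(xᵢ) = 10.92.
Posterior ∝ θ^(−3) · θ^(−8) = θ^(−11) on θ ≥ max(4, 10.92) = 10.92.
This density is strictly decreasing in θ, so the posterior mode lies at the lower boundary of the support.

θ̂_MAP = 10.92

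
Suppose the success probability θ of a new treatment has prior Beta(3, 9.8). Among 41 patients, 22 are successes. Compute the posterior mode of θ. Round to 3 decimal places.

Prior: Beta(3, 9.8).
Data: 22 successes in 41 trials. The binomial likelihood contributes θ^22(1−θ)^19, so the posterior is Beta(3+22, 9.8+19) = Beta(25, 28.8).
For Beta(a, b) with a, b > 1 the mode is (a−1)/(a+b−2) = 24/51.8 ≈ 0.463.

θ̂_MAP = 0.463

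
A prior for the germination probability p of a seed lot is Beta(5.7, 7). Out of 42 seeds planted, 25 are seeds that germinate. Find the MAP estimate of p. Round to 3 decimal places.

Prior: Beta(5.7, 7).
Data: 25 successes in 42 trials. The binomial likelihood contributes p^25(1−p)^17, so the posterior is Beta(5.7+25, 7+17) = Beta(30.7, 24).
For Beta(a, b) with a, b > 1 the mode is (a−1)/(a+b−2) = 29.7/52.7 ≈ 0.564.

p̂_MAP = 0.564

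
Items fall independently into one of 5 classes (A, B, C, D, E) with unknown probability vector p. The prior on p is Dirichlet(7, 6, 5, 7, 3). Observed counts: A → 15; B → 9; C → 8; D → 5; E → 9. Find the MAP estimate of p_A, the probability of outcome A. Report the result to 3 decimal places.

The posterior is Dirichlet(αᵢ + nᵢ) = Dirichlet(22, 15, 13, 12, 12).
For a Dirichlet(a₁,…,a_K) with all aᵢ > 1, the mode has j-th component (aⱼ − 1)/(Σaᵢ − K).
Here Σaᵢ = 74 and K = 5, so p_A = (22 − 1)/(74 − 5) = 21/69 ≈ 0.304.

MAP estimate of p_A = 0.304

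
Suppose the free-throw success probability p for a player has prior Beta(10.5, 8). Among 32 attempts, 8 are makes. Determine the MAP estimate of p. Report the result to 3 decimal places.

p̂_MAP = 0.361

Prior: Beta(10.5, 8).
Data: 8 successes in 32 trials. The binomial likelihood contributes p^8(1−p)^24, so the posterior is Beta(10.5+8, 8+24) = Beta(18.5, 32).
For Beta(a, b) with a, b > 1 the mode is (a−1)/(a+b−2) = 17.5/48.5 ≈ 0.361.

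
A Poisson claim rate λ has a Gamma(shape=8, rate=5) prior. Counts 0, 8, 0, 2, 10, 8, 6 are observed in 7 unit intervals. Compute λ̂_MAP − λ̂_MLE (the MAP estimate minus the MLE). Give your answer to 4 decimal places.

Σxᵢ = 34. Posterior is Gamma(42, 12); MAP = (42−1)/12 = 41/12 ≈ 3.41667.
MLE = x̄ = 34/7 ≈ 4.85714.
Difference = 41/12 − 34/7 = -121/84 ≈ -1.4405.

MAP − MLE = -1.4405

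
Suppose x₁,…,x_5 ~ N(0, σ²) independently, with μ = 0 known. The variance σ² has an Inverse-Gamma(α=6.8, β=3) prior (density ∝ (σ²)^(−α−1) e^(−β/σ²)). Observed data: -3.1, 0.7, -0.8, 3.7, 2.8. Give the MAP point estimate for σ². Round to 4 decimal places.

Sum of squared deviations about the known mean: SS = (-3.1−0)² + (0.7−0)² + (-0.8−0)² + (3.7−0)² + (2.8−0)² = 32.27.
The Normal likelihood contributes (σ²)^(−n/2) exp(−SS/(2σ²)), so the posterior is Inverse-Gamma(α + n/2, β + SS/2) = Inverse-Gamma(9.3, 19.135).
The mode of Inverse-Gamma(a, b) is b/(a+1) = 19.135/10.3 ≈ 1.8578.

σ̂²_MAP = 1.8578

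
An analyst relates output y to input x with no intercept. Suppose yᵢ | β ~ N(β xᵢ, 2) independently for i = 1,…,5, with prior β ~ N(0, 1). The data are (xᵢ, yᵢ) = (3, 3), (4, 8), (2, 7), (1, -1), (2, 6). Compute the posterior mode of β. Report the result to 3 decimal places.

β̂_MAP = 1.833

log p(β | y) = −Σ(yᵢ − βxᵢ)²/(2·2) − β²/(2·1) + const.
Setting the derivative to zero: Σxᵢ(yᵢ − βxᵢ)/2 − β/1 = 0, so β = Σxᵢyᵢ / (Σxᵢ² + σ²/τ²).
Σxᵢyᵢ = 3·3 + 4·8 + 2·7 + 1·(-1) + 2·6 = 66; Σxᵢ² = 34; σ²/τ² = 2.
β̂_MAP = 66 / (34 + 2) = 66/36 ≈ 1.833.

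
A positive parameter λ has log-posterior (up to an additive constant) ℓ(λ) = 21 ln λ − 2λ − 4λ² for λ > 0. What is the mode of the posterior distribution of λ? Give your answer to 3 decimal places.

λ̂_MAP = 1.500

ℓ'(λ) = 21/λ − 2 − 8λ. Setting this to zero and multiplying by λ: 8λ² + 2λ − 21 = 0.
λ = (−2 + √(2² + 4·8·21)) / (2·8) = (−2 + √676) / 16 = (−2 + 26)/16 = 3/2.
ℓ''(λ) = −21/λ² − 8 < 0, confirming a maximum.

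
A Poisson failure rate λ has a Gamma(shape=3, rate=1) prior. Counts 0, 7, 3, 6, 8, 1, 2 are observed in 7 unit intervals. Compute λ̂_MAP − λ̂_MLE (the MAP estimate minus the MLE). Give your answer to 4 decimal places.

Σxᵢ = 27. Posterior is Gamma(30, 8); MAP = (30−1)/8 = 29/8 ≈ 3.62500.
MLE = x̄ = 27/7 ≈ 3.85714.
Difference = 29/8 − 27/7 = -13/56 ≈ -0.2321.

MAP − MLE = -0.2321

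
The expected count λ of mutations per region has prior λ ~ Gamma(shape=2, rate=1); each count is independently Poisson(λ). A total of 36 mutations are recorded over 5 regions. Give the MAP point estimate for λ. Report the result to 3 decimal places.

λ̂_MAP = 6.167

Σxᵢ = 36, n = 5.
Posterior ∝ λe^(−1λ) · λ^36e^(−5λ) = λ^37e^(−6λ), i.e. Gamma(shape=38, rate=6).
The mode of a Gamma(a, b) with a ≥ 1 (shape–rate) is (a−1)/b = 37/6 ≈ 6.167.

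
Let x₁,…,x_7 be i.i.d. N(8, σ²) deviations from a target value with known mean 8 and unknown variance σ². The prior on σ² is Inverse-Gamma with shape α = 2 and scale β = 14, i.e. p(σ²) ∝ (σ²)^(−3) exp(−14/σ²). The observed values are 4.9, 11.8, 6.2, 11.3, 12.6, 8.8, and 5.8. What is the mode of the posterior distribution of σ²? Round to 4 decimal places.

Sum of squared deviations about the known mean: SS = (4.9−8)² + (11.8−8)² + (6.2−8)² + (11.3−8)² + (12.6−8)² + (8.8−8)² + (5.8−8)² = 64.82.
The Normal likelihood contributes (σ²)^(−n/2) exp(−SS/(2σ²)), so the posterior is Inverse-Gamma(α + n/2, β + SS/2) = Inverse-Gamma(5.5, 46.41).
The mode of Inverse-Gamma(a, b) is b/(a+1) = 46.41/6.5 ≈ 7.1400.

σ̂²_MAP = 7.1400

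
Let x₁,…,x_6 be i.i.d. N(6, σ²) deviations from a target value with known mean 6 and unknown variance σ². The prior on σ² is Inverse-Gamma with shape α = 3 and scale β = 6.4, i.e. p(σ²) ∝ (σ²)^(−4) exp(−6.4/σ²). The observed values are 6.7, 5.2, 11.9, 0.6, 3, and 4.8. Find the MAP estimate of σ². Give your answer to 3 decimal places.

Sum of squared deviations about the known mean: SS = (6.7−6)² + (5.2−6)² + (11.9−6)² + (0.6−6)² + (3−6)² + (4.8−6)² = 75.54.
The Normal likelihood contributes (σ²)^(−n/2) exp(−SS/(2σ²)), so the posterior is Inverse-Gamma(α + n/2, β + SS/2) = Inverse-Gamma(6, 44.17).
The mode of Inverse-Gamma(a, b) is b/(a+1) = 44.17/7 ≈ 6.310.

σ̂²_MAP = 6.310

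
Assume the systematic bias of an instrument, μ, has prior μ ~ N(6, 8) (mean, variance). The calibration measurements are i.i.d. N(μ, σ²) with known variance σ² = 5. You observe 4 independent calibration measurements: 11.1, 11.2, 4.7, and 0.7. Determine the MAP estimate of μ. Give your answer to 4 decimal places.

μ̂_MAP = 6.8000

n = 4; x̄ = (11.1 + 11.2 + 4.7 + 0.7)/4 = 27.7/4 = 6.925.
For a Normal prior and Normal likelihood with known variance, the posterior is Normal; its mode equals its mean, the precision-weighted average.
Prior precision 1/σ₀² = 1/8 = 0.125; data precision n/σ² = 4/5 = 0.8.
μ̂ = (0.125·6 + 0.8·6.925) / (0.125 + 0.8) = 6.29/0.925 = 6.8000.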